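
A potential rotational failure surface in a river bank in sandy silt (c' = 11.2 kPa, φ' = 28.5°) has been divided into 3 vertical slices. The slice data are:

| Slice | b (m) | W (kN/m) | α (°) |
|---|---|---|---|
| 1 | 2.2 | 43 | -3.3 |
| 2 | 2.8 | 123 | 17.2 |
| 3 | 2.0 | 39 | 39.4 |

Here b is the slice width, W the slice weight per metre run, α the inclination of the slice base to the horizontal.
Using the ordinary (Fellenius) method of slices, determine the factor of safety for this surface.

FS = 3.24

Ordinary method of slices: FS = Σ[c'·Δl_i + (W_i cosα_i)·tanφ'] / Σ W_i sinα_i, with Δl_i = b_i / cosα_i.
Slice 1: Δl = 2.2/cos(-3.3°) = 2.204 m; N'_1 = 43·cos(-3.3°) = 42.9; c'Δl = 24.68; W sinα = -2.5
Slice 2: Δl = 2.8/cos17.2° = 2.931 m; N'_2 = 123·cos17.2° = 117.5; c'Δl = 32.83; W sinα = 36.4
Slice 3: Δl = 2.0/cos39.4° = 2.588 m; N'_3 = 39·cos39.4° = 30.1; c'Δl = 28.99; W sinα = 24.8
Σc'Δl = 86.5 kN/m; ΣN' = 190.6 kN/m; ΣW sinα = 58.7 kN/m
Resisting = 86.5 + 190.6·tan28.5° = 86.5 + 103.5 = 190.0 kN/m
FS = 190.0 / 58.7 = 3.239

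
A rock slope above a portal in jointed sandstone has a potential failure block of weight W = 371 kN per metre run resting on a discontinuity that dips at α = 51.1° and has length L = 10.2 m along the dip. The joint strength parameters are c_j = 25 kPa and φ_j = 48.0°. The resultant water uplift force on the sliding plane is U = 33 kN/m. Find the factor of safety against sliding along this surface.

FS = 1.65

Resolving the block weight along and normal to the plane and applying the Mohr–Coulomb strength on the joint:
N' = W cosα − U = 371·cos51.1° − 33 = 200.0 kN/m
Driving force T = W sinα = 371·sin51.1° = 288.7 kN/m
Resisting force R = c_j·L + N'·tanφ_j = 25·10.2 + 200.0·tan48.0° = 255.0 + 222.1 = 477.1 kN/m
FS = R / T = 477.1 / 288.7 = 1.652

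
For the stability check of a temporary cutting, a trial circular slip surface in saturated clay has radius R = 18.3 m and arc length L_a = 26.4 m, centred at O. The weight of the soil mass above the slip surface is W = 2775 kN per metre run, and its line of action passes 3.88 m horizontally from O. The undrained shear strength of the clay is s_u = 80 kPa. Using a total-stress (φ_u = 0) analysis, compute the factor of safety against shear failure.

Taking moments about the centre O, the resisting moment is provided by the undrained shear strength acting along the arc:
M_R = s_u·L_a·R = 80·26.40·18.3 = 38649.6 kN·m/m
M_D = W·d = 2775·3.88 = 10767.0 kN·m/m
FS = M_R / M_D = 38649.6 / 10767.0 = 3.590

FS = 3.59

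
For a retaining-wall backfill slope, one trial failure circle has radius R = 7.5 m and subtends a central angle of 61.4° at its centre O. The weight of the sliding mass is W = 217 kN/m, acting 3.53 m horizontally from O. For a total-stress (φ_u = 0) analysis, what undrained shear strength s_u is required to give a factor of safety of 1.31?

FS = s_u·L_a·R / (W·d), so s_u = FS·W·d / (L_a·R).
Arc length L_a = R·θ = 7.5·(61.4°·π/180) = 7.5·1.0716 = 8.04 m
s_u = 1.31·217·3.53 / (8.04·7.5) = 1003.5 / 60.28 = 16.65 kPa

s_u = 16.6 kPa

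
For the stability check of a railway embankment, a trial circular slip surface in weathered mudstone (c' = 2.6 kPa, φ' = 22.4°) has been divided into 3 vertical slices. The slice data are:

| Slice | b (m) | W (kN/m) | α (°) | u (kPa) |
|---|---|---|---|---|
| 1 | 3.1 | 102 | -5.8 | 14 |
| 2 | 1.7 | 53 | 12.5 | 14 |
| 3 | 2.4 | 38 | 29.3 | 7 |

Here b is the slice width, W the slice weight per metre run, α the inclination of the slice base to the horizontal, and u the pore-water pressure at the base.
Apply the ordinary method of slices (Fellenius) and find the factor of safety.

FS = 3.07

Ordinary method of slices: FS = Σ[c'·Δl_i + (W_i cosα_i − u_i·Δl_i)·tanφ'] / Σ W_i sinα_i, with Δl_i = b_i / cosα_i.
Slice 1: Δl = 3.1/cos(-5.8°) = 3.116 m; N'_1 = 102·cos(-5.8°) − 14·3.116 = 57.9; c'Δl = 8.10; W sinα = -10.3
Slice 2: Δl = 1.7/cos12.5° = 1.741 m; N'_2 = 53·cos12.5° − 14·1.741 = 27.4; c'Δl = 4.53; W sinα = 11.5
Slice 3: Δl = 2.4/cos29.3° = 2.752 m; N'_3 = 38·cos29.3° − 7·2.752 = 13.9; c'Δl = 7.16; W sinα = 18.6
Σc'Δl = 19.8 kN/m; ΣN' = 99.1 kN/m; ΣW sinα = 19.8 kN/m
Resisting = 19.8 + 99.1·tan22.4° = 19.8 + 40.8 = 60.6 kN/m
FS = 60.6 / 19.8 = 3.068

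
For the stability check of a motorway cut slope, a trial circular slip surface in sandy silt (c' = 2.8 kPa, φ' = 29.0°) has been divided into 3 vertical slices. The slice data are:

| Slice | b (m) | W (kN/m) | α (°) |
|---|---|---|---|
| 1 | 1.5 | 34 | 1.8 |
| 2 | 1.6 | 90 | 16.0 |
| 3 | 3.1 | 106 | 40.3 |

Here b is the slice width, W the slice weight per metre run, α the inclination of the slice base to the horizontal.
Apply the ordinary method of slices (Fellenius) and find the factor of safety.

FS = 1.40

Ordinary method of slices: FS = Σ[c'·Δl_i + (W_i cosα_i)·tanφ'] / Σ W_i sinα_i, with Δl_i = b_i / cosα_i.
Slice 1: Δl = 1.5/cos1.8° = 1.501 m; N'_1 = 34·cos1.8° = 34.0; c'Δl = 4.20; W sinα = 1.1
Slice 2: Δl = 1.6/cos16.0° = 1.664 m; N'_2 = 90·cos16.0° = 86.5; c'Δl = 4.66; W sinα = 24.8
Slice 3: Δl = 3.1/cos40.3° = 4.065 m; N'_3 = 106·cos40.3° = 80.8; c'Δl = 11.38; W sinα = 68.6
Σc'Δl = 20.2 kN/m; ΣN' = 201.3 kN/m; ΣW sinα = 94.4 kN/m
Resisting = 20.2 + 201.3·tan29.0° = 20.2 + 111.6 = 131.8 kN/m
FS = 131.8 / 94.4 = 1.396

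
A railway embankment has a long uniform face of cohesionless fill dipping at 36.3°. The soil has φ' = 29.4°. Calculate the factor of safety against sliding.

FS = 0.77

For a dry cohesionless infinite slope the factor of safety is FS = tanφ' / tanβ.
FS = tan29.4° / tan36.3° = 0.5635 / 0.7346 = 0.767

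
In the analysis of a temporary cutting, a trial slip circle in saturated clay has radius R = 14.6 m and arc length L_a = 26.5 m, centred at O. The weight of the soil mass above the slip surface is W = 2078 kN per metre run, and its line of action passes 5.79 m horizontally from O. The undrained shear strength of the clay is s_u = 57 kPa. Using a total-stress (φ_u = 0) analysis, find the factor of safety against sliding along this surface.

FS = 1.83

Taking moments about the centre O, the resisting moment is provided by the undrained shear strength acting along the arc:
M_R = s_u·L_a·R = 57·26.50·14.6 = 22053.3 kN·m/m
M_D = W·d = 2078·5.79 = 12031.6 kN·m/m
FS = M_R / M_D = 22053.3 / 12031.6 = 1.833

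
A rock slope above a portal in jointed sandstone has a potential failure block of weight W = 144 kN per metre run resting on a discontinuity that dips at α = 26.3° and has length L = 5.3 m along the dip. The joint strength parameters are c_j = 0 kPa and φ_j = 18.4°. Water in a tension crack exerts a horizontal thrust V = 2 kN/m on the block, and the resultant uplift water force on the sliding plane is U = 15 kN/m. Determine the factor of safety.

FS = 0.57

Resolving the block weight along and normal to the plane and applying the Mohr–Coulomb strength on the joint:
N' = W cosα − U − V sinα = 144·cos26.3° − 15 − 2·sin26.3° = 113.2 kN/m
Driving force T = W sinα + V cosα = 144·sin26.3° + 2·cos26.3° = 65.6 kN/m
Resisting force R = c_j·L + N'·tanφ_j = 0·5.3 + 113.2·tan18.4° = 0.0 + 37.7 = 37.7 kN/m
FS = R / T = 37.7 / 65.6 = 0.574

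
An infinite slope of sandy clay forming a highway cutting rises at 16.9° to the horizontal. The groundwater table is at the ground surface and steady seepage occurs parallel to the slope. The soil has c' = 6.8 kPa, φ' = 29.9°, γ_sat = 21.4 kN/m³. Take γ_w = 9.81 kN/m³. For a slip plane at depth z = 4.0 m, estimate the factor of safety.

With seepage parallel to the slope and the water table at the surface, the effective normal stress on the slip plane uses the buoyant unit weight γ' = γ_sat − γ_w while the driving shear stress uses γ_sat:
FS = [c' + γ' z cos²β tanφ'] / [γ_sat z sinβ cosβ]
γ' = 21.4 − 9.81 = 11.59 kN/m³
Numerator = 6.8 + 11.59·4.0·cos²16.9°·tan29.9° = 6.8 + 11.59·4.0·0.9155·0.5750 = 31.205 kPa
Denominator = 21.4·4.0·sin16.9°·cos16.9° = 21.4·4.0·0.2907·0.9568 = 23.809 kPa
FS = 31.205 / 23.809 = 1.311

FS = 1.31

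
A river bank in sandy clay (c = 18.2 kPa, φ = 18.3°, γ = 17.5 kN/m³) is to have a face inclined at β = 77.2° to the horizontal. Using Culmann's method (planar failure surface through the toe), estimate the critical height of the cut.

Culmann's analysis gives the critical failure plane at α_cr = (β + φ)/2 = (77.2 + 18.3)/2 = 47.8°, and the critical height
H_c = (4c/γ) · sinβ cosφ / [1 − cos(β − φ)]
    = (4·18.2/17.5) · sin77.2°·cos18.3° / [1 − cos(58.9°)]
    = 4.160 · 0.9751·0.9494 / [1 − 0.5165]
    = 4.160 · 0.9258 / 0.4835
    = 7.97 m

H_c = 7.97 m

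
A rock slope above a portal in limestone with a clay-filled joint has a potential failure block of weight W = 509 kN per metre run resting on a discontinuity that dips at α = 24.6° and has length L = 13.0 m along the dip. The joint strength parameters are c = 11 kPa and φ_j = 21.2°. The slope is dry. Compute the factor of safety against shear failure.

Resolving the block weight along and normal to the plane and applying the Mohr–Coulomb strength on the joint:
N' = W cosα = 509·cos24.6° = 462.8 kN/m
Driving force T = W sinα = 509·sin24.6° = 211.9 kN/m
Resisting force R = c·L + N'·tanφ_j = 11·13.0 + 462.8·tan21.2° = 143.0 + 179.5 = 322.5 kN/m
FS = R / T = 322.5 / 211.9 = 1.522

FS = 1.52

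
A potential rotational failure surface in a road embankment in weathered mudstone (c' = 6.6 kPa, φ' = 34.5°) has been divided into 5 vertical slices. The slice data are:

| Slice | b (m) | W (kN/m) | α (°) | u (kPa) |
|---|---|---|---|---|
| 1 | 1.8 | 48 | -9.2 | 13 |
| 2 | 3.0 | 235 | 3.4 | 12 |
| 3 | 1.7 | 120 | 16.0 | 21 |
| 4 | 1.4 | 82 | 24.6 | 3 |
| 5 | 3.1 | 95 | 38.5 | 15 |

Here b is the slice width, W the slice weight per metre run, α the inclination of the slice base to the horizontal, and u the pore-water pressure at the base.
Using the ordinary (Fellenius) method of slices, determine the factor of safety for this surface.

Ordinary method of slices: FS = Σ[c'·Δl_i + (W_i cosα_i − u_i·Δl_i)·tanφ'] / Σ W_i sinα_i, with Δl_i = b_i / cosα_i.
Slice 1: Δl = 1.8/cos(-9.2°) = 1.823 m; N'_1 = 48·cos(-9.2°) − 13·1.823 = 23.7; c'Δl = 12.03; W sinα = -7.7
Slice 2: Δl = 3.0/cos3.4° = 3.005 m; N'_2 = 235·cos3.4° − 12·3.005 = 198.5; c'Δl = 19.83; W sinα = 13.9
Slice 3: Δl = 1.7/cos16.0° = 1.769 m; N'_3 = 120·cos16.0° − 21·1.769 = 78.2; c'Δl = 11.67; W sinα = 33.1
Slice 4: Δl = 1.4/cos24.6° = 1.540 m; N'_4 = 82·cos24.6° − 3·1.540 = 69.9; c'Δl = 10.16; W sinα = 34.1
Slice 5: Δl = 3.1/cos38.5° = 3.961 m; N'_5 = 95·cos38.5° − 15·3.961 = 14.9; c'Δl = 26.14; W sinα = 59.1
Σc'Δl = 79.8 kN/m; ΣN' = 385.3 kN/m; ΣW sinα = 132.6 kN/m
Resisting = 79.8 + 385.3·tan34.5° = 79.8 + 264.8 = 344.6 kN/m
FS = 344.6 / 132.6 = 2.599

FS = 2.60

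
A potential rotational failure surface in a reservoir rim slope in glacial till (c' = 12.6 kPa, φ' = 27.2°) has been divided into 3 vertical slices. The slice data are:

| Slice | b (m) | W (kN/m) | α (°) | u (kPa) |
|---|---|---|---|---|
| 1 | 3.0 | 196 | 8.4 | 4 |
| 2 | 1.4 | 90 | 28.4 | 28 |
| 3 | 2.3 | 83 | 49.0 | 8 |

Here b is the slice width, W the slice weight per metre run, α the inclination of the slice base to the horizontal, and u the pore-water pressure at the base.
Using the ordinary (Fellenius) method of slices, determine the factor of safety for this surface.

Ordinary method of slices: FS = Σ[c'·Δl_i + (W_i cosα_i − u_i·Δl_i)·tanφ'] / Σ W_i sinα_i, with Δl_i = b_i / cosα_i.
Slice 1: Δl = 3.0/cos8.4° = 3.033 m; N'_1 = 196·cos8.4° − 4·3.033 = 181.8; c'Δl = 38.21; W sinα = 28.6
Slice 2: Δl = 1.4/cos28.4° = 1.592 m; N'_2 = 90·cos28.4° − 28·1.592 = 34.6; c'Δl = 20.05; W sinα = 42.8
Slice 3: Δl = 2.3/cos49.0° = 3.506 m; N'_3 = 83·cos49.0° − 8·3.506 = 26.4; c'Δl = 44.17; W sinα = 62.6
Σc'Δl = 102.4 kN/m; ΣN' = 242.8 kN/m; ΣW sinα = 134.1 kN/m
Resisting = 102.4 + 242.8·tan27.2° = 102.4 + 124.8 = 227.2 kN/m
FS = 227.2 / 134.1 = 1.695

FS = 1.69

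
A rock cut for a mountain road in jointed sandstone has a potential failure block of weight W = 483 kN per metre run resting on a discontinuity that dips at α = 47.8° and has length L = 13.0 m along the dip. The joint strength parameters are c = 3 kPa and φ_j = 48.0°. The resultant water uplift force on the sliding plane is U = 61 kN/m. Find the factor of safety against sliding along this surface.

FS = 0.93

Resolving the block weight along and normal to the plane and applying the Mohr–Coulomb strength on the joint:
N' = W cosα − U = 483·cos47.8° − 61 = 263.4 kN/m
Driving force T = W sinα = 483·sin47.8° = 357.8 kN/m
Resisting force R = c·L + N'·tanφ_j = 3·13.0 + 263.4·tan48.0° = 39.0 + 292.6 = 331.6 kN/m
FS = R / T = 331.6 / 357.8 = 0.927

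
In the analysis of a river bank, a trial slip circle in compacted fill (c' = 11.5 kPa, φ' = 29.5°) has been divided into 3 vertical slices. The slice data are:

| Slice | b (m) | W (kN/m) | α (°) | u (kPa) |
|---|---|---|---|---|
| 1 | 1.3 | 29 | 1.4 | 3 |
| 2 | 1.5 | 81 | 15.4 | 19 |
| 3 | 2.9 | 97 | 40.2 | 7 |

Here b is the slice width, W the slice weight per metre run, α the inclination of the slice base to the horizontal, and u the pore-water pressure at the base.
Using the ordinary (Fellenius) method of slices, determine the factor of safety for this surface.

Ordinary method of slices: FS = Σ[c'·Δl_i + (W_i cosα_i − u_i·Δl_i)·tanφ'] / Σ W_i sinα_i, with Δl_i = b_i / cosα_i.
Slice 1: Δl = 1.3/cos1.4° = 1.300 m; N'_1 = 29·cos1.4° − 3·1.300 = 25.1; c'Δl = 14.95; W sinα = 0.7
Slice 2: Δl = 1.5/cos15.4° = 1.556 m; N'_2 = 81·cos15.4° − 19·1.556 = 48.5; c'Δl = 17.89; W sinα = 21.5
Slice 3: Δl = 2.9/cos40.2° = 3.797 m; N'_3 = 97·cos40.2° − 7·3.797 = 47.5; c'Δl = 43.66; W sinα = 62.6
Σc'Δl = 76.5 kN/m; ΣN' = 121.1 kN/m; ΣW sinα = 84.8 kN/m
Resisting = 76.5 + 121.1·tan29.5° = 76.5 + 68.5 = 145.0 kN/m
FS = 145.0 / 84.8 = 1.710

FS = 1.71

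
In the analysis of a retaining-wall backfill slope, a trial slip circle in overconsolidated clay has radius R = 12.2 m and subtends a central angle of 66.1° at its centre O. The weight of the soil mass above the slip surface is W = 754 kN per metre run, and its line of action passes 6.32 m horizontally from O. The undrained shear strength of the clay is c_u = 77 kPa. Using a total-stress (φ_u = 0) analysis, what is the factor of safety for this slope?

FS = 2.77

Taking moments about the centre O, the resisting moment is provided by the undrained shear strength acting along the arc:
Arc length L_a = R·θ = 12.2·(66.1°·π/180) = 12.2·1.1537 = 14.07 m
M_R = c_u·L_a·R = 77·14.07·12.2 = 13221.8 kN·m/m
M_D = W·d = 754·6.32 = 4765.3 kN·m/m
FS = M_R / M_D = 13221.8 / 4765.3 = 2.775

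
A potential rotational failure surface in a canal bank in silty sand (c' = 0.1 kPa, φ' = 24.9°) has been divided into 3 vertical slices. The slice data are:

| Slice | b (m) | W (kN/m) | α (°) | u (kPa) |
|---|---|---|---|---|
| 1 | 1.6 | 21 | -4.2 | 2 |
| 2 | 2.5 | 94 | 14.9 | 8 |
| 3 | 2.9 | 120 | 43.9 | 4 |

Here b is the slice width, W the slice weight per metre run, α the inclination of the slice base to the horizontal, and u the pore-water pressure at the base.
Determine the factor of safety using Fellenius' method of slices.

Ordinary method of slices: FS = Σ[c'·Δl_i + (W_i cosα_i − u_i·Δl_i)·tanφ'] / Σ W_i sinα_i, with Δl_i = b_i / cosα_i.
Slice 1: Δl = 1.6/cos(-4.2°) = 1.604 m; N'_1 = 21·cos(-4.2°) − 2·1.604 = 17.7; c'Δl = 0.16; W sinα = -1.5
Slice 2: Δl = 2.5/cos14.9° = 2.587 m; N'_2 = 94·cos14.9° − 8·2.587 = 70.1; c'Δl = 0.26; W sinα = 24.2
Slice 3: Δl = 2.9/cos43.9° = 4.025 m; N'_3 = 120·cos43.9° − 4·4.025 = 70.4; c'Δl = 0.40; W sinα = 83.2
Σc'Δl = 0.8 kN/m; ΣN' = 158.2 kN/m; ΣW sinα = 105.8 kN/m
Resisting = 0.8 + 158.2·tan24.9° = 0.8 + 73.5 = 74.3 kN/m
FS = 74.3 / 105.8 = 0.702

FS = 0.70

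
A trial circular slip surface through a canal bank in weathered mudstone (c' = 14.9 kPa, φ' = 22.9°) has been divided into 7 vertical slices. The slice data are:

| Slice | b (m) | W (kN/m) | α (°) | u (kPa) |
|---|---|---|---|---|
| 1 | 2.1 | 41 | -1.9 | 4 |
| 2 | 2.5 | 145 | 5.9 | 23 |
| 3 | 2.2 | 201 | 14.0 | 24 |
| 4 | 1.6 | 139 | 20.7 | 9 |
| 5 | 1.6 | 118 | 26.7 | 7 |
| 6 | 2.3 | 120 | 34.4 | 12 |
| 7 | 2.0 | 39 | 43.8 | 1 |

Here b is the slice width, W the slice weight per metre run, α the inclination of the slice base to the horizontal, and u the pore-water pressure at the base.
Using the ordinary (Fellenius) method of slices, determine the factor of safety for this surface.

Ordinary method of slices: FS = Σ[c'·Δl_i + (W_i cosα_i − u_i·Δl_i)·tanφ'] / Σ W_i sinα_i, with Δl_i = b_i / cosα_i.
Slice 1: Δl = 2.1/cos(-1.9°) = 2.101 m; N'_1 = 41·cos(-1.9°) − 4·2.101 = 32.6; c'Δl = 31.31; W sinα = -1.4
Slice 2: Δl = 2.5/cos5.9° = 2.513 m; N'_2 = 145·cos5.9° − 23·2.513 = 86.4; c'Δl = 37.45; W sinα = 14.9
Slice 3: Δl = 2.2/cos14.0° = 2.267 m; N'_3 = 201·cos14.0° − 24·2.267 = 140.6; c'Δl = 33.78; W sinα = 48.6
Slice 4: Δl = 1.6/cos20.7° = 1.710 m; N'_4 = 139·cos20.7° − 9·1.710 = 114.6; c'Δl = 25.49; W sinα = 49.1
Slice 5: Δl = 1.6/cos26.7° = 1.791 m; N'_5 = 118·cos26.7° − 7·1.791 = 92.9; c'Δl = 26.69; W sinα = 53.0
Slice 6: Δl = 2.3/cos34.4° = 2.787 m; N'_6 = 120·cos34.4° − 12·2.787 = 65.6; c'Δl = 41.53; W sinα = 67.8
Slice 7: Δl = 2.0/cos43.8° = 2.771 m; N'_7 = 39·cos43.8° − 1·2.771 = 25.4; c'Δl = 41.29; W sinα = 27.0
Σc'Δl = 237.5 kN/m; ΣN' = 558.1 kN/m; ΣW sinα = 259.1 kN/m
Resisting = 237.5 + 558.1·tan22.9° = 237.5 + 235.7 = 473.3 kN/m
FS = 473.3 / 259.1 = 1.826

FS = 1.83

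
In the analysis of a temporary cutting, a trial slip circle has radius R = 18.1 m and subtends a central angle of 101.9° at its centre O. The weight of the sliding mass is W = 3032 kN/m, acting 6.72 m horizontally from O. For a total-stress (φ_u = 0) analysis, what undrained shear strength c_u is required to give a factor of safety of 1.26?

c_u = 44.1 kPa

FS = c_u·L_a·R / (W·d), so c_u = FS·W·d / (L_a·R).
Arc length L_a = R·θ = 18.1·(101.9°·π/180) = 18.1·1.7785 = 32.19 m
c_u = 1.26·3032·6.72 / (32.19·18.1) = 25672.6 / 582.65 = 44.06 kPa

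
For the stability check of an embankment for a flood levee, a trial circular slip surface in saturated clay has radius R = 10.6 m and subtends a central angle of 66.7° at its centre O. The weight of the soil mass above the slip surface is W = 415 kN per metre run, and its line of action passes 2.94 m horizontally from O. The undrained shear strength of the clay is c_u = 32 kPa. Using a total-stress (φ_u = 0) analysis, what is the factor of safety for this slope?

FS = 3.43

Taking moments about the centre O, the resisting moment is provided by the undrained shear strength acting along the arc:
Arc length L_a = R·θ = 10.6·(66.7°·π/180) = 10.6·1.1641 = 12.34 m
M_R = c_u·L_a·R = 32·12.34·10.6 = 4185.7 kN·m/m
M_D = W·d = 415·2.94 = 1220.1 kN·m/m
FS = M_R / M_D = 4185.7 / 1220.1 = 3.431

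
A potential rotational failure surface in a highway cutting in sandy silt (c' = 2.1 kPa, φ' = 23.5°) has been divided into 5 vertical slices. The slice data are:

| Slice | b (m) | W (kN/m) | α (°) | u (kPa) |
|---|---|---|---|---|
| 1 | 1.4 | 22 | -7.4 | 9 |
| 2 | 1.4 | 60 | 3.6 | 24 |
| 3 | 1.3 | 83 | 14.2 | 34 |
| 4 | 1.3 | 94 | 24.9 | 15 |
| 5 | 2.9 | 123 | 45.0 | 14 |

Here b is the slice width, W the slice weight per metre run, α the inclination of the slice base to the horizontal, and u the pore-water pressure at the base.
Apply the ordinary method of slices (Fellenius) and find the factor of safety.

Ordinary method of slices: FS = Σ[c'·Δl_i + (W_i cosα_i − u_i·Δl_i)·tanφ'] / Σ W_i sinα_i, with Δl_i = b_i / cosα_i.
Slice 1: Δl = 1.4/cos(-7.4°) = 1.412 m; N'_1 = 22·cos(-7.4°) − 9·1.412 = 9.1; c'Δl = 2.96; W sinα = -2.8
Slice 2: Δl = 1.4/cos3.6° = 1.403 m; N'_2 = 60·cos3.6° − 24·1.403 = 26.2; c'Δl = 2.95; W sinα = 3.8
Slice 3: Δl = 1.3/cos14.2° = 1.341 m; N'_3 = 83·cos14.2° − 34·1.341 = 34.9; c'Δl = 2.82; W sinα = 20.4
Slice 4: Δl = 1.3/cos24.9° = 1.433 m; N'_4 = 94·cos24.9° − 15·1.433 = 63.8; c'Δl = 3.01; W sinα = 39.6
Slice 5: Δl = 2.9/cos45.0° = 4.101 m; N'_5 = 123·cos45.0° − 14·4.101 = 29.6; c'Δl = 8.61; W sinα = 87.0
Σc'Δl = 20.3 kN/m; ΣN' = 163.5 kN/m; ΣW sinα = 147.8 kN/m
Resisting = 20.3 + 163.5·tan23.5° = 20.3 + 71.1 = 91.4 kN/m
FS = 91.4 / 147.8 = 0.619

FS = 0.62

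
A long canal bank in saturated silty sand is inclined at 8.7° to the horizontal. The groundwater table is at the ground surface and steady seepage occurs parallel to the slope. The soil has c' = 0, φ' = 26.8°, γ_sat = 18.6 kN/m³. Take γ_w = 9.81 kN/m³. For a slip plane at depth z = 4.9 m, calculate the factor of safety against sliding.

With seepage parallel to the slope and the water table at the surface, the effective normal stress on the slip plane uses the buoyant unit weight γ' = γ_sat − γ_w while the driving shear stress uses γ_sat:
FS = [c' + γ' z cos²β tanφ'] / [γ_sat z sinβ cosβ]
(For c' = 0 this reduces to FS = (γ'/γ_sat)·tanφ'/tanβ.)
γ' = 18.6 − 9.81 = 8.79 kN/m³
Numerator = 0.0 + 8.79·4.9·cos²8.7°·tan26.8° = 0.0 + 8.79·4.9·0.9771·0.5051 = 21.259 kPa
Denominator = 18.6·4.9·sin8.7°·cos8.7° = 18.6·4.9·0.1513·0.9885 = 13.627 kPa
FS = 21.259 / 13.627 = 1.560

FS = 1.56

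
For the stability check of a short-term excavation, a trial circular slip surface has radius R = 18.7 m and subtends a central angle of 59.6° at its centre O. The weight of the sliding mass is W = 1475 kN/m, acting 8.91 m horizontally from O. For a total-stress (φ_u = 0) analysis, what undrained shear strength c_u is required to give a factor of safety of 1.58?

c_u = 57.1 kPa

FS = c_u·L_a·R / (W·d), so c_u = FS·W·d / (L_a·R).
Arc length L_a = R·θ = 18.7·(59.6°·π/180) = 18.7·1.0402 = 19.45 m
c_u = 1.58·1475·8.91 / (19.45·18.7) = 20764.8 / 363.75 = 57.08 kPa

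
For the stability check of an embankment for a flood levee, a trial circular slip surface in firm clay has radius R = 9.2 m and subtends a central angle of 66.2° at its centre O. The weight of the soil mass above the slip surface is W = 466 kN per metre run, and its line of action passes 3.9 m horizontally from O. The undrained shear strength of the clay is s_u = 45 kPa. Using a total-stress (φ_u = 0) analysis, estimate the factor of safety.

Taking moments about the centre O, the resisting moment is provided by the undrained shear strength acting along the arc:
Arc length L_a = R·θ = 9.2·(66.2°·π/180) = 9.2·1.1554 = 10.63 m
M_R = s_u·L_a·R = 45·10.63·9.2 = 4400.7 kN·m/m
M_D = W·d = 466·3.9 = 1817.4 kN·m/m
FS = M_R / M_D = 4400.7 / 1817.4 = 2.421

FS = 2.42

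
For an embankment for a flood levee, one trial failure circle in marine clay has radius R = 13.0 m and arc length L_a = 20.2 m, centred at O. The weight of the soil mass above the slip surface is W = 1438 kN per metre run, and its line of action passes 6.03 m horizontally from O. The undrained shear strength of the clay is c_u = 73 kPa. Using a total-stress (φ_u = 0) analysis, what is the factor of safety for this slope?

FS = 2.21

Taking moments about the centre O, the resisting moment is provided by the undrained shear strength acting along the arc:
M_R = c_u·L_a·R = 73·20.20·13.0 = 19169.8 kN·m/m
M_D = W·d = 1438·6.03 = 8671.1 kN·m/m
FS = M_R / M_D = 19169.8 / 8671.1 = 2.211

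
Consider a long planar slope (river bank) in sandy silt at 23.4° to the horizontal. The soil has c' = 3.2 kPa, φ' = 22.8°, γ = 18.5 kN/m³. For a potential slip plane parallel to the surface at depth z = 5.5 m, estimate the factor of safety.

For an infinite slope with a slip plane parallel to the surface (no pore pressure): FS = [c' + γz cos²β tanφ'] / [γz sinβ cosβ].
γz = 18.5·5.5 = 101.75 kN/m²
Numerator = 3.2 + 101.75·cos²23.4°·tan22.8° = 3.2 + 101.75·0.8423·0.4204 = 39.226 kPa
Denominator = 101.75·sin23.4°·cos23.4° = 101.75·0.3971·0.9178 = 37.086 kPa
FS = 39.226 / 37.086 = 1.058

FS = 1.06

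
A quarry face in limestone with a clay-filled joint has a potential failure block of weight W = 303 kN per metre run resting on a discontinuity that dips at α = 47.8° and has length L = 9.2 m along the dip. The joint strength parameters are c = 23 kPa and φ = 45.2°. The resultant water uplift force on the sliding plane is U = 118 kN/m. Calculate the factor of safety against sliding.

Resolving the block weight along and normal to the plane and applying the Mohr–Coulomb strength on the joint:
N' = W cosα − U = 303·cos47.8° − 118 = 85.5 kN/m
Driving force T = W sinα = 303·sin47.8° = 224.5 kN/m
Resisting force R = c·L + N'·tanφ = 23·9.2 + 85.5·tan45.2° = 211.6 + 86.1 = 297.7 kN/m
FS = R / T = 297.7 / 224.5 = 1.326

FS = 1.33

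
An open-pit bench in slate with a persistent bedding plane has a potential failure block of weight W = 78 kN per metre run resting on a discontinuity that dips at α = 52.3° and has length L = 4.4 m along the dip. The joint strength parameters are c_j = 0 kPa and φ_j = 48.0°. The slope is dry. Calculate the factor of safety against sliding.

Resolving the block weight along and normal to the plane and applying the Mohr–Coulomb strength on the joint:
N' = W cosα = 78·cos52.3° = 47.7 kN/m
Driving force T = W sinα = 78·sin52.3° = 61.7 kN/m
Resisting force R = c_j·L + N'·tanφ_j = 0·4.4 + 47.7·tan48.0° = 0.0 + 53.0 = 53.0 kN/m
FS = R / T = 53.0 / 61.7 = 0.858

FS = 0.86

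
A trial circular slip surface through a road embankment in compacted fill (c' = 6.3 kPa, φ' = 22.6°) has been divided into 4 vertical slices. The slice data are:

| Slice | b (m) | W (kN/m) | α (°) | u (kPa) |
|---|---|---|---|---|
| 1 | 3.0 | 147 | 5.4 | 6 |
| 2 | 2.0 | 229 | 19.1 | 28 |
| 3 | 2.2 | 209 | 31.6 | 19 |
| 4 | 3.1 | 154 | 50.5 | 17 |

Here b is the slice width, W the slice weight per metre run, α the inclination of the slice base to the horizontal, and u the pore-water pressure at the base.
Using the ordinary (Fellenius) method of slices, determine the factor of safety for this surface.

FS = 0.81

Ordinary method of slices: FS = Σ[c'·Δl_i + (W_i cosα_i − u_i·Δl_i)·tanφ'] / Σ W_i sinα_i, with Δl_i = b_i / cosα_i.
Slice 1: Δl = 3.0/cos5.4° = 3.013 m; N'_1 = 147·cos5.4° − 6·3.013 = 128.3; c'Δl = 18.98; W sinα = 13.8
Slice 2: Δl = 2.0/cos19.1° = 2.117 m; N'_2 = 229·cos19.1° − 28·2.117 = 157.1; c'Δl = 13.33; W sinα = 74.9
Slice 3: Δl = 2.2/cos31.6° = 2.583 m; N'_3 = 209·cos31.6° − 19·2.583 = 128.9; c'Δl = 16.27; W sinα = 109.5
Slice 4: Δl = 3.1/cos50.5° = 4.874 m; N'_4 = 154·cos50.5° − 17·4.874 = 15.1; c'Δl = 30.70; W sinα = 118.8
Σc'Δl = 79.3 kN/m; ΣN' = 429.4 kN/m; ΣW sinα = 317.1 kN/m
Resisting = 79.3 + 429.4·tan22.6° = 79.3 + 178.8 = 258.1 kN/m
FS = 258.1 / 317.1 = 0.814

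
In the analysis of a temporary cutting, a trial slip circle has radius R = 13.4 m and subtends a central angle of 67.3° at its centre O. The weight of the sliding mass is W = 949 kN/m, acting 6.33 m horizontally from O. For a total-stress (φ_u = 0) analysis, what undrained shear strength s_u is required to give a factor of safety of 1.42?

FS = s_u·L_a·R / (W·d), so s_u = FS·W·d / (L_a·R).
Arc length L_a = R·θ = 13.4·(67.3°·π/180) = 13.4·1.1746 = 15.74 m
s_u = 1.42·949·6.33 / (15.74·13.4) = 8530.2 / 210.91 = 40.44 kPa

s_u = 40.4 kPa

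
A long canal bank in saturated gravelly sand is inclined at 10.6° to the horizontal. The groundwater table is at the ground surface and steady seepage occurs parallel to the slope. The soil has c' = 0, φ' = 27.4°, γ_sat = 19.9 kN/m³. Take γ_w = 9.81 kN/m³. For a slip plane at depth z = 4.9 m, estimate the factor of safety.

With seepage parallel to the slope and the water table at the surface, the effective normal stress on the slip plane uses the buoyant unit weight γ' = γ_sat − γ_w while the driving shear stress uses γ_sat:
FS = [c' + γ' z cos²β tanφ'] / [γ_sat z sinβ cosβ]
(For c' = 0 this reduces to FS = (γ'/γ_sat)·tanφ'/tanβ.)
γ' = 19.9 − 9.81 = 10.09 kN/m³
Numerator = 0.0 + 10.09·4.9·cos²10.6°·tan27.4° = 0.0 + 10.09·4.9·0.9662·0.5184 = 24.761 kPa
Denominator = 19.9·4.9·sin10.6°·cos10.6° = 19.9·4.9·0.1840·0.9829 = 17.631 kPa
FS = 24.761 / 17.631 = 1.404

FS = 1.40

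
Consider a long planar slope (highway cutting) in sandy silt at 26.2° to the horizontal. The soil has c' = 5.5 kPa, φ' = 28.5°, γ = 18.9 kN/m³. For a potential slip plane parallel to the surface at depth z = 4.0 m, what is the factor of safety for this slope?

For an infinite slope with a slip plane parallel to the surface (no pore pressure): FS = [c' + γz cos²β tanφ'] / [γz sinβ cosβ].
γz = 18.9·4.0 = 75.60 kN/m²
Numerator = 5.5 + 75.60·cos²26.2°·tan28.5° = 5.5 + 75.60·0.8051·0.5430 = 38.546 kPa
Denominator = 75.60·sin26.2°·cos26.2° = 75.60·0.4415·0.8973 = 29.949 kPa
FS = 38.546 / 29.949 = 1.287

FS = 1.29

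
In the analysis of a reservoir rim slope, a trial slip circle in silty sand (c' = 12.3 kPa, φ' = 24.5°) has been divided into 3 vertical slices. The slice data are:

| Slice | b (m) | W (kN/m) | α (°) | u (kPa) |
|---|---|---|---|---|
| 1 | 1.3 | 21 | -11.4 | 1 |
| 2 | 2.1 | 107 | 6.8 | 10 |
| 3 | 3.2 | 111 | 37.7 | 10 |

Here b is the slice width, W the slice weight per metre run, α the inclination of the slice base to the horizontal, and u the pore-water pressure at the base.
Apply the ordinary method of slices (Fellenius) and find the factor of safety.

FS = 2.11

Ordinary method of slices: FS = Σ[c'·Δl_i + (W_i cosα_i − u_i·Δl_i)·tanφ'] / Σ W_i sinα_i, with Δl_i = b_i / cosα_i.
Slice 1: Δl = 1.3/cos(-11.4°) = 1.326 m; N'_1 = 21·cos(-11.4°) − 1·1.326 = 19.3; c'Δl = 16.31; W sinα = -4.2
Slice 2: Δl = 2.1/cos6.8° = 2.115 m; N'_2 = 107·cos6.8° − 10·2.115 = 85.1; c'Δl = 26.01; W sinα = 12.7
Slice 3: Δl = 3.2/cos37.7° = 4.044 m; N'_3 = 111·cos37.7° − 10·4.044 = 47.4; c'Δl = 49.75; W sinα = 67.9
Σc'Δl = 92.1 kN/m; ΣN' = 151.7 kN/m; ΣW sinα = 76.4 kN/m
Resisting = 92.1 + 151.7·tan24.5° = 92.1 + 69.2 = 161.2 kN/m
FS = 161.2 / 76.4 = 2.110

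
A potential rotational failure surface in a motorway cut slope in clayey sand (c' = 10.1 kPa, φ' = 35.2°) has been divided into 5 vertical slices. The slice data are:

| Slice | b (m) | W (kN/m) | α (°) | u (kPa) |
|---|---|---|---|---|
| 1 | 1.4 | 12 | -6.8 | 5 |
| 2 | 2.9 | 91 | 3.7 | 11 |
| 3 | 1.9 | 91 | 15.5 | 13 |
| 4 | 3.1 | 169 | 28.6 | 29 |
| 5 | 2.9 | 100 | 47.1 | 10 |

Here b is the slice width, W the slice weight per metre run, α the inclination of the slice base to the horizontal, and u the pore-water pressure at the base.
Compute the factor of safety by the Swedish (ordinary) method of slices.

FS = 1.54

Ordinary method of slices: FS = Σ[c'·Δl_i + (W_i cosα_i − u_i·Δl_i)·tanφ'] / Σ W_i sinα_i, with Δl_i = b_i / cosα_i.
Slice 1: Δl = 1.4/cos(-6.8°) = 1.410 m; N'_1 = 12·cos(-6.8°) − 5·1.410 = 4.9; c'Δl = 14.24; W sinα = -1.4
Slice 2: Δl = 2.9/cos3.7° = 2.906 m; N'_2 = 91·cos3.7° − 11·2.906 = 58.8; c'Δl = 29.35; W sinα = 5.9
Slice 3: Δl = 1.9/cos15.5° = 1.972 m; N'_3 = 91·cos15.5° − 13·1.972 = 62.1; c'Δl = 19.91; W sinα = 24.3
Slice 4: Δl = 3.1/cos28.6° = 3.531 m; N'_4 = 169·cos28.6° − 29·3.531 = 46.0; c'Δl = 35.66; W sinα = 80.9
Slice 5: Δl = 2.9/cos47.1° = 4.260 m; N'_5 = 100·cos47.1° − 10·4.260 = 25.5; c'Δl = 43.03; W sinα = 73.3
Σc'Δl = 142.2 kN/m; ΣN' = 197.2 kN/m; ΣW sinα = 182.9 kN/m
Resisting = 142.2 + 197.2·tan35.2° = 142.2 + 139.1 = 281.3 kN/m
FS = 281.3 / 182.9 = 1.538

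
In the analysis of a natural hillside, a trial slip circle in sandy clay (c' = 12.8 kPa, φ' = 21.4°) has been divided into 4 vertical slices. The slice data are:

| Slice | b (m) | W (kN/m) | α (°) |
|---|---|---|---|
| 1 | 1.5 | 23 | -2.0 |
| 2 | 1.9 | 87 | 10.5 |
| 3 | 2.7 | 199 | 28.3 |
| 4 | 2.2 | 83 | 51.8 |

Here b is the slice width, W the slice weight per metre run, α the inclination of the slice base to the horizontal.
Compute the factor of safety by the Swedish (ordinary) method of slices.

Ordinary method of slices: FS = Σ[c'·Δl_i + (W_i cosα_i)·tanφ'] / Σ W_i sinα_i, with Δl_i = b_i / cosα_i.
Slice 1: Δl = 1.5/cos(-2.0°) = 1.501 m; N'_1 = 23·cos(-2.0°) = 23.0; c'Δl = 19.21; W sinα = -0.8
Slice 2: Δl = 1.9/cos10.5° = 1.932 m; N'_2 = 87·cos10.5° = 85.5; c'Δl = 24.73; W sinα = 15.9
Slice 3: Δl = 2.7/cos28.3° = 3.067 m; N'_3 = 199·cos28.3° = 175.2; c'Δl = 39.25; W sinα = 94.3
Slice 4: Δl = 2.2/cos51.8° = 3.558 m; N'_4 = 83·cos51.8° = 51.3; c'Δl = 45.54; W sinα = 65.2
Σc'Δl = 128.7 kN/m; ΣN' = 335.1 kN/m; ΣW sinα = 174.6 kN/m
Resisting = 128.7 + 335.1·tan21.4° = 128.7 + 131.3 = 260.0 kN/m
FS = 260.0 / 174.6 = 1.489

FS = 1.49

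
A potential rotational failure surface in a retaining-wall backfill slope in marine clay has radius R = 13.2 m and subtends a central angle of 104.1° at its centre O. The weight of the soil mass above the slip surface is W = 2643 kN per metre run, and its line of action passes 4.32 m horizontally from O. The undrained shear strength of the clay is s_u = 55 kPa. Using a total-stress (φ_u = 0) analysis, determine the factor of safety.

FS = 1.52

Taking moments about the centre O, the resisting moment is provided by the undrained shear strength acting along the arc:
Arc length L_a = R·θ = 13.2·(104.1°·π/180) = 13.2·1.8169 = 23.98 m
M_R = s_u·L_a·R = 55·23.98·13.2 = 17411.6 kN·m/m
M_D = W·d = 2643·4.32 = 11417.8 kN·m/m
FS = M_R / M_D = 17411.6 / 11417.8 = 1.525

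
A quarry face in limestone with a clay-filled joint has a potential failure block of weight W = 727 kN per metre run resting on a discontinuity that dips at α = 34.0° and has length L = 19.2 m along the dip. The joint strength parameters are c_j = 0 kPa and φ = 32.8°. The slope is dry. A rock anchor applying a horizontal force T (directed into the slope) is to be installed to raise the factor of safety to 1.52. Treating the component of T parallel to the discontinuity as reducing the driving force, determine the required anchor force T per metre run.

Resolving forces along and normal to the sliding plane, with the horizontal anchor force T adding T·sinα to the effective normal force and T·cosα acting up the plane against the driving force:
FS = [c_jL + (W cosα + T sinα) tanφ] / [W sinα − T cosα]
Without the anchor: N' = 602.7 kN/m, driving T_d = 406.5 kN/m, resisting R = 0·19.2 + 602.7·tan32.8° = 388.4 kN/m, FS = 0.96.
Setting FS = 1.52 and solving for T:
1.52·(406.5 − T cos34.0°) = 388.4 + T sin34.0°·tan32.8°
T·(sin34.0°·tan32.8° + 1.52·cos34.0°) = 1.52·406.5 − 388.4
T·(0.5592·0.6445 + 1.52·0.8290) = 617.9 − 388.4 = 229.5
T·1.6205 = 229.5
T = 141.6 kN/m

T = 142 kN/m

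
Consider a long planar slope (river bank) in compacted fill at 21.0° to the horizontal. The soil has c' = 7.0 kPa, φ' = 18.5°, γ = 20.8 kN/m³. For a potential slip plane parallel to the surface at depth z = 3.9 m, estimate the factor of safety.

FS = 1.13

For an infinite slope with a slip plane parallel to the surface (no pore pressure): FS = [c' + γz cos²β tanφ'] / [γz sinβ cosβ].
γz = 20.8·3.9 = 81.12 kN/m²
Numerator = 7.0 + 81.12·cos²21.0°·tan18.5° = 7.0 + 81.12·0.8716·0.3346 = 30.657 kPa
Denominator = 81.12·sin21.0°·cos21.0° = 81.12·0.3584·0.9336 = 27.140 kPa
FS = 30.657 / 27.140 = 1.130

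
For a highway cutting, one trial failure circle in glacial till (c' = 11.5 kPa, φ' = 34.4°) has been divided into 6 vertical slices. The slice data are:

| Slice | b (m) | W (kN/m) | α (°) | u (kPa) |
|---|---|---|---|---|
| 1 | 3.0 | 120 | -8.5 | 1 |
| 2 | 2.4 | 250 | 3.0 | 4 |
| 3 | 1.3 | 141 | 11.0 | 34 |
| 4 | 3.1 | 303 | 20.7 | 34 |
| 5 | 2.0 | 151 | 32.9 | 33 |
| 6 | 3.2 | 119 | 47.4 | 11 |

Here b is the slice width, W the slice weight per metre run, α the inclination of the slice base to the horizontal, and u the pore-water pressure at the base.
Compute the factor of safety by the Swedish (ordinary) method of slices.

FS = 2.26

Ordinary method of slices: FS = Σ[c'·Δl_i + (W_i cosα_i − u_i·Δl_i)·tanφ'] / Σ W_i sinα_i, with Δl_i = b_i / cosα_i.
Slice 1: Δl = 3.0/cos(-8.5°) = 3.033 m; N'_1 = 120·cos(-8.5°) − 1·3.033 = 115.6; c'Δl = 34.88; W sinα = -17.7
Slice 2: Δl = 2.4/cos3.0° = 2.403 m; N'_2 = 250·cos3.0° − 4·2.403 = 240.0; c'Δl = 27.64; W sinα = 13.1
Slice 3: Δl = 1.3/cos11.0° = 1.324 m; N'_3 = 141·cos11.0° − 34·1.324 = 93.4; c'Δl = 15.23; W sinα = 26.9
Slice 4: Δl = 3.1/cos20.7° = 3.314 m; N'_4 = 303·cos20.7° − 34·3.314 = 170.8; c'Δl = 38.11; W sinα = 107.1
Slice 5: Δl = 2.0/cos32.9° = 2.382 m; N'_5 = 151·cos32.9° − 33·2.382 = 48.2; c'Δl = 27.39; W sinα = 82.0
Slice 6: Δl = 3.2/cos47.4° = 4.728 m; N'_6 = 119·cos47.4° − 11·4.728 = 28.5; c'Δl = 54.37; W sinα = 87.6
Σc'Δl = 197.6 kN/m; ΣN' = 696.6 kN/m; ΣW sinα = 299.0 kN/m
Resisting = 197.6 + 696.6·tan34.4° = 197.6 + 476.9 = 674.6 kN/m
FS = 674.6 / 299.0 = 2.256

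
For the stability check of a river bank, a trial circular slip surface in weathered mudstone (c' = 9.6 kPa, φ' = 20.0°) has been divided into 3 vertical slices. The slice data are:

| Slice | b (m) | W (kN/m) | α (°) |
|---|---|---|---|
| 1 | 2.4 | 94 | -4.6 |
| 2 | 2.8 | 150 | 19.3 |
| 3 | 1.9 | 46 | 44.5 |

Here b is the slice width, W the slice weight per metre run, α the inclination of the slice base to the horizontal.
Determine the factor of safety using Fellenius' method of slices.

Ordinary method of slices: FS = Σ[c'·Δl_i + (W_i cosα_i)·tanφ'] / Σ W_i sinα_i, with Δl_i = b_i / cosα_i.
Slice 1: Δl = 2.4/cos(-4.6°) = 2.408 m; N'_1 = 94·cos(-4.6°) = 93.7; c'Δl = 23.11; W sinα = -7.5
Slice 2: Δl = 2.8/cos19.3° = 2.967 m; N'_2 = 150·cos19.3° = 141.6; c'Δl = 28.48; W sinα = 49.6
Slice 3: Δl = 1.9/cos44.5° = 2.664 m; N'_3 = 46·cos44.5° = 32.8; c'Δl = 25.57; W sinα = 32.2
Σc'Δl = 77.2 kN/m; ΣN' = 268.1 kN/m; ΣW sinα = 74.3 kN/m
Resisting = 77.2 + 268.1·tan20.0° = 77.2 + 97.6 = 174.7 kN/m
FS = 174.7 / 74.3 = 2.352

FS = 2.35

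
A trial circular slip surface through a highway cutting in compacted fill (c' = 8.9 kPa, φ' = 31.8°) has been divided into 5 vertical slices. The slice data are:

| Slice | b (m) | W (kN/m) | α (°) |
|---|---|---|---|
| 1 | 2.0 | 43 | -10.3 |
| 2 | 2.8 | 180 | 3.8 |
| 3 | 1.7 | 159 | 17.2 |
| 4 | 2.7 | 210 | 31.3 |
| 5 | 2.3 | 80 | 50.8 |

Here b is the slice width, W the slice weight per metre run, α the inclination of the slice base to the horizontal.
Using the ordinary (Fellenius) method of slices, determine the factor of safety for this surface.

FS = 2.22

Ordinary method of slices: FS = Σ[c'·Δl_i + (W_i cosα_i)·tanφ'] / Σ W_i sinα_i, with Δl_i = b_i / cosα_i.
Slice 1: Δl = 2.0/cos(-10.3°) = 2.033 m; N'_1 = 43·cos(-10.3°) = 42.3; c'Δl = 18.09; W sinα = -7.7
Slice 2: Δl = 2.8/cos3.8° = 2.806 m; N'_2 = 180·cos3.8° = 179.6; c'Δl = 24.97; W sinα = 11.9
Slice 3: Δl = 1.7/cos17.2° = 1.780 m; N'_3 = 159·cos17.2° = 151.9; c'Δl = 15.84; W sinα = 47.0
Slice 4: Δl = 2.7/cos31.3° = 3.160 m; N'_4 = 210·cos31.3° = 179.4; c'Δl = 28.12; W sinα = 109.1
Slice 5: Δl = 2.3/cos50.8° = 3.639 m; N'_5 = 80·cos50.8° = 50.6; c'Δl = 32.39; W sinα = 62.0
Σc'Δl = 119.4 kN/m; ΣN' = 603.8 kN/m; ΣW sinα = 222.4 kN/m
Resisting = 119.4 + 603.8·tan31.8° = 119.4 + 374.4 = 493.8 kN/m
FS = 493.8 / 222.4 = 2.221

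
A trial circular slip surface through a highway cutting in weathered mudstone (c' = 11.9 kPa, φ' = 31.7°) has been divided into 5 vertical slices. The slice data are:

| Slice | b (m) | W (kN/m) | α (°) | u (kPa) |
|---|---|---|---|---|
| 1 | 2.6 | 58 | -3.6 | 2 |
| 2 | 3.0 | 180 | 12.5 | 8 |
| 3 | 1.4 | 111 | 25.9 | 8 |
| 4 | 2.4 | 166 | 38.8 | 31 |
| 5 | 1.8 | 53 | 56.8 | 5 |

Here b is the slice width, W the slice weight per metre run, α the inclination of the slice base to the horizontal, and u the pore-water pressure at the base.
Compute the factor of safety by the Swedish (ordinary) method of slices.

Ordinary method of slices: FS = Σ[c'·Δl_i + (W_i cosα_i − u_i·Δl_i)·tanφ'] / Σ W_i sinα_i, with Δl_i = b_i / cosα_i.
Slice 1: Δl = 2.6/cos(-3.6°) = 2.605 m; N'_1 = 58·cos(-3.6°) − 2·2.605 = 52.7; c'Δl = 31.00; W sinα = -3.6
Slice 2: Δl = 3.0/cos12.5° = 3.073 m; N'_2 = 180·cos12.5° − 8·3.073 = 151.2; c'Δl = 36.57; W sinα = 39.0
Slice 3: Δl = 1.4/cos25.9° = 1.556 m; N'_3 = 111·cos25.9° − 8·1.556 = 87.4; c'Δl = 18.52; W sinα = 48.5
Slice 4: Δl = 2.4/cos38.8° = 3.080 m; N'_4 = 166·cos38.8° − 31·3.080 = 33.9; c'Δl = 36.65; W sinα = 104.0
Slice 5: Δl = 1.8/cos56.8° = 3.287 m; N'_5 = 53·cos56.8° − 5·3.287 = 12.6; c'Δl = 39.12; W sinα = 44.3
Σc'Δl = 161.9 kN/m; ΣN' = 337.7 kN/m; ΣW sinα = 232.2 kN/m
Resisting = 161.9 + 337.7·tan31.7° = 161.9 + 208.6 = 370.4 kN/m
FS = 370.4 / 232.2 = 1.596

FS = 1.60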